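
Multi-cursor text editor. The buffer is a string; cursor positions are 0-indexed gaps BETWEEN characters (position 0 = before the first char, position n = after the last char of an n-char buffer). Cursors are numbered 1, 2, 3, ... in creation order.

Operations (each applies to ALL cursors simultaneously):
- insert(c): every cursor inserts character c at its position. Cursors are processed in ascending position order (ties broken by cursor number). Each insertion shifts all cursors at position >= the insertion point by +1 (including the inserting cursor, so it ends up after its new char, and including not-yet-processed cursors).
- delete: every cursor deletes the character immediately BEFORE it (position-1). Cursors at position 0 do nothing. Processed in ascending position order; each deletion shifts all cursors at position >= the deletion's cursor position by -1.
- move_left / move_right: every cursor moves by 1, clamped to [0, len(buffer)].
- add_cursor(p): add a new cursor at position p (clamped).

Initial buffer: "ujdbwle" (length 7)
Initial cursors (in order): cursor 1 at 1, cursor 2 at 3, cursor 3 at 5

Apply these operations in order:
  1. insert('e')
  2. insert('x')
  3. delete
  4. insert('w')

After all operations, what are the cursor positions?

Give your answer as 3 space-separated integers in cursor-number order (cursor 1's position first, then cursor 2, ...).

Answer: 3 7 11

Derivation:
After op 1 (insert('e')): buffer="uejdebwele" (len 10), cursors c1@2 c2@5 c3@8, authorship .1..2..3..
After op 2 (insert('x')): buffer="uexjdexbwexle" (len 13), cursors c1@3 c2@7 c3@11, authorship .11..22..33..
After op 3 (delete): buffer="uejdebwele" (len 10), cursors c1@2 c2@5 c3@8, authorship .1..2..3..
After op 4 (insert('w')): buffer="uewjdewbwewle" (len 13), cursors c1@3 c2@7 c3@11, authorship .11..22..33..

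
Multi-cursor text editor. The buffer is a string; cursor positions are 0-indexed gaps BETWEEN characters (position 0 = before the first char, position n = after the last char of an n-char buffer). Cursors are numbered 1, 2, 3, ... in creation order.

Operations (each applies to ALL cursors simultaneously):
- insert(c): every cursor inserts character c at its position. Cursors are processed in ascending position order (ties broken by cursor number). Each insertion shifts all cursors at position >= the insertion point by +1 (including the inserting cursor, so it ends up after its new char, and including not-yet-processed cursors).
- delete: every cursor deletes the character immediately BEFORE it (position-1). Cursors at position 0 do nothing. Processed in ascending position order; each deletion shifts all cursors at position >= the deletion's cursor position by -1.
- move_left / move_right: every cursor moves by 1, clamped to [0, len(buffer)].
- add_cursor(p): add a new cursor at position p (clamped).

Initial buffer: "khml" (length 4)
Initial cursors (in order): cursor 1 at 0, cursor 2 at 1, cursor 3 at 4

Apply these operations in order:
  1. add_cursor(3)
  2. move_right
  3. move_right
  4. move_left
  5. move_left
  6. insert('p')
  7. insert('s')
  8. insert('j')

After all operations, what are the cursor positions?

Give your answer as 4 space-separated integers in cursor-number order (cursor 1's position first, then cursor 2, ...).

After op 1 (add_cursor(3)): buffer="khml" (len 4), cursors c1@0 c2@1 c4@3 c3@4, authorship ....
After op 2 (move_right): buffer="khml" (len 4), cursors c1@1 c2@2 c3@4 c4@4, authorship ....
After op 3 (move_right): buffer="khml" (len 4), cursors c1@2 c2@3 c3@4 c4@4, authorship ....
After op 4 (move_left): buffer="khml" (len 4), cursors c1@1 c2@2 c3@3 c4@3, authorship ....
After op 5 (move_left): buffer="khml" (len 4), cursors c1@0 c2@1 c3@2 c4@2, authorship ....
After op 6 (insert('p')): buffer="pkphppml" (len 8), cursors c1@1 c2@3 c3@6 c4@6, authorship 1.2.34..
After op 7 (insert('s')): buffer="pskpshppssml" (len 12), cursors c1@2 c2@5 c3@10 c4@10, authorship 11.22.3434..
After op 8 (insert('j')): buffer="psjkpsjhppssjjml" (len 16), cursors c1@3 c2@7 c3@14 c4@14, authorship 111.222.343434..

Answer: 3 7 14 14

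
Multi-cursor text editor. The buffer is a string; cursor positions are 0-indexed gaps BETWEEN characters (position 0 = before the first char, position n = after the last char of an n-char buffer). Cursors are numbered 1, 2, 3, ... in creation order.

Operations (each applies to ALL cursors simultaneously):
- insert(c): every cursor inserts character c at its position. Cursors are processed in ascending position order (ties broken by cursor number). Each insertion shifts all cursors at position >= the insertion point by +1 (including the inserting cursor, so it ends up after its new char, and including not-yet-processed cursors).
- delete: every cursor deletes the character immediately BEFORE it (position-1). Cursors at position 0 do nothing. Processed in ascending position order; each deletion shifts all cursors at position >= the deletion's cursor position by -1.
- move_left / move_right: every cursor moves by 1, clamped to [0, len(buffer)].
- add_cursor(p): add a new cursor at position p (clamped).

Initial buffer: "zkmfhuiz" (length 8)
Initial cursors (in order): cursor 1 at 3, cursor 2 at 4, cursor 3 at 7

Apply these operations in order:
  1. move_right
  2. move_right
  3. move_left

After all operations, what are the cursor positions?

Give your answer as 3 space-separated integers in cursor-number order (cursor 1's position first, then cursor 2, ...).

After op 1 (move_right): buffer="zkmfhuiz" (len 8), cursors c1@4 c2@5 c3@8, authorship ........
After op 2 (move_right): buffer="zkmfhuiz" (len 8), cursors c1@5 c2@6 c3@8, authorship ........
After op 3 (move_left): buffer="zkmfhuiz" (len 8), cursors c1@4 c2@5 c3@7, authorship ........

Answer: 4 5 7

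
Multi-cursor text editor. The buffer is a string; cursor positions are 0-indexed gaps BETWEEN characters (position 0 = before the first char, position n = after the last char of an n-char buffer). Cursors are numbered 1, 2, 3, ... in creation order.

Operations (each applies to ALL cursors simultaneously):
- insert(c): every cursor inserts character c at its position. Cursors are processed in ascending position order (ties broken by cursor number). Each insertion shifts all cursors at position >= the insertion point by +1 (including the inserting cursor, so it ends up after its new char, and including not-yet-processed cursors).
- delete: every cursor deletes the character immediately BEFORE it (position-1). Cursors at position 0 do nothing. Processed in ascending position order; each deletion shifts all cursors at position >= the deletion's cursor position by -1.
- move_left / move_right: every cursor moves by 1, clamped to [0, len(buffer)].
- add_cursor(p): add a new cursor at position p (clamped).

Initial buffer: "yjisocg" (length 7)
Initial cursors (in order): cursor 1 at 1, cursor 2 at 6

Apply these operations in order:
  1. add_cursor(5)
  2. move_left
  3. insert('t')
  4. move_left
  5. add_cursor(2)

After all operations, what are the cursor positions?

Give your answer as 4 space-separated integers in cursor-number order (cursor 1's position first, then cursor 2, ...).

Answer: 0 7 5 2

Derivation:
After op 1 (add_cursor(5)): buffer="yjisocg" (len 7), cursors c1@1 c3@5 c2@6, authorship .......
After op 2 (move_left): buffer="yjisocg" (len 7), cursors c1@0 c3@4 c2@5, authorship .......
After op 3 (insert('t')): buffer="tyjistotcg" (len 10), cursors c1@1 c3@6 c2@8, authorship 1....3.2..
After op 4 (move_left): buffer="tyjistotcg" (len 10), cursors c1@0 c3@5 c2@7, authorship 1....3.2..
After op 5 (add_cursor(2)): buffer="tyjistotcg" (len 10), cursors c1@0 c4@2 c3@5 c2@7, authorship 1....3.2..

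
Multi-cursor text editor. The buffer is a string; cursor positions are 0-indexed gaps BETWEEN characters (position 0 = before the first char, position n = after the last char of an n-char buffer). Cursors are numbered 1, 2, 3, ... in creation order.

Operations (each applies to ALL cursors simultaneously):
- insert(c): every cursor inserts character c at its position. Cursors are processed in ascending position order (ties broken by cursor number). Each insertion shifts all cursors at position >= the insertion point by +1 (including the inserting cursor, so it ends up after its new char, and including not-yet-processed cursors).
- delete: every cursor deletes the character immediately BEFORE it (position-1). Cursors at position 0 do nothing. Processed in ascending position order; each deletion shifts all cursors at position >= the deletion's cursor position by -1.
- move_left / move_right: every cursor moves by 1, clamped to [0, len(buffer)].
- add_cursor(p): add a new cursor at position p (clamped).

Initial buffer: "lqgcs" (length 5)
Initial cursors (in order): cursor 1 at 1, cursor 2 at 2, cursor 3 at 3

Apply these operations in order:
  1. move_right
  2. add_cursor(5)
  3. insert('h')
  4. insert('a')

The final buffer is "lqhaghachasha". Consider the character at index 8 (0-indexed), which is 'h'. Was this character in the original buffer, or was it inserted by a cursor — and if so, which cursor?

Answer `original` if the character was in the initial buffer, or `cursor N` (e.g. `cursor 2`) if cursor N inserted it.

After op 1 (move_right): buffer="lqgcs" (len 5), cursors c1@2 c2@3 c3@4, authorship .....
After op 2 (add_cursor(5)): buffer="lqgcs" (len 5), cursors c1@2 c2@3 c3@4 c4@5, authorship .....
After op 3 (insert('h')): buffer="lqhghchsh" (len 9), cursors c1@3 c2@5 c3@7 c4@9, authorship ..1.2.3.4
After op 4 (insert('a')): buffer="lqhaghachasha" (len 13), cursors c1@4 c2@7 c3@10 c4@13, authorship ..11.22.33.44
Authorship (.=original, N=cursor N): . . 1 1 . 2 2 . 3 3 . 4 4
Index 8: author = 3

Answer: cursor 3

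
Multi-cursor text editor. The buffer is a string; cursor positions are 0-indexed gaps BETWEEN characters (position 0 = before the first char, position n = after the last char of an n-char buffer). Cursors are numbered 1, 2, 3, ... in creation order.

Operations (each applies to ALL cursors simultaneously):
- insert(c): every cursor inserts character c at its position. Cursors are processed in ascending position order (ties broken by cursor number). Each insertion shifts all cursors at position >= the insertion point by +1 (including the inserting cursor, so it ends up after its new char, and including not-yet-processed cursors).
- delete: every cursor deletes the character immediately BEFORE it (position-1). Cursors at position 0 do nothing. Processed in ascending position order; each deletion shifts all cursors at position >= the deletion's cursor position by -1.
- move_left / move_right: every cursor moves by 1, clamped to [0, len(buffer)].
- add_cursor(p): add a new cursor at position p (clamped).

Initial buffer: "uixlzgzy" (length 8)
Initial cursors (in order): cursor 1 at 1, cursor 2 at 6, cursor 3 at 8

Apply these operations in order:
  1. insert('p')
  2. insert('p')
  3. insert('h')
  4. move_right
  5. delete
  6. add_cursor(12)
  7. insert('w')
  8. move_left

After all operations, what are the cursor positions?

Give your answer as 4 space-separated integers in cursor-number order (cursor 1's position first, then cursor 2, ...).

Answer: 4 12 17 14

Derivation:
After op 1 (insert('p')): buffer="upixlzgpzyp" (len 11), cursors c1@2 c2@8 c3@11, authorship .1.....2..3
After op 2 (insert('p')): buffer="uppixlzgppzypp" (len 14), cursors c1@3 c2@10 c3@14, authorship .11.....22..33
After op 3 (insert('h')): buffer="upphixlzgpphzypph" (len 17), cursors c1@4 c2@12 c3@17, authorship .111.....222..333
After op 4 (move_right): buffer="upphixlzgpphzypph" (len 17), cursors c1@5 c2@13 c3@17, authorship .111.....222..333
After op 5 (delete): buffer="upphxlzgpphypp" (len 14), cursors c1@4 c2@11 c3@14, authorship .111....222.33
After op 6 (add_cursor(12)): buffer="upphxlzgpphypp" (len 14), cursors c1@4 c2@11 c4@12 c3@14, authorship .111....222.33
After op 7 (insert('w')): buffer="upphwxlzgpphwywppw" (len 18), cursors c1@5 c2@13 c4@15 c3@18, authorship .1111....2222.4333
After op 8 (move_left): buffer="upphwxlzgpphwywppw" (len 18), cursors c1@4 c2@12 c4@14 c3@17, authorship .1111....2222.4333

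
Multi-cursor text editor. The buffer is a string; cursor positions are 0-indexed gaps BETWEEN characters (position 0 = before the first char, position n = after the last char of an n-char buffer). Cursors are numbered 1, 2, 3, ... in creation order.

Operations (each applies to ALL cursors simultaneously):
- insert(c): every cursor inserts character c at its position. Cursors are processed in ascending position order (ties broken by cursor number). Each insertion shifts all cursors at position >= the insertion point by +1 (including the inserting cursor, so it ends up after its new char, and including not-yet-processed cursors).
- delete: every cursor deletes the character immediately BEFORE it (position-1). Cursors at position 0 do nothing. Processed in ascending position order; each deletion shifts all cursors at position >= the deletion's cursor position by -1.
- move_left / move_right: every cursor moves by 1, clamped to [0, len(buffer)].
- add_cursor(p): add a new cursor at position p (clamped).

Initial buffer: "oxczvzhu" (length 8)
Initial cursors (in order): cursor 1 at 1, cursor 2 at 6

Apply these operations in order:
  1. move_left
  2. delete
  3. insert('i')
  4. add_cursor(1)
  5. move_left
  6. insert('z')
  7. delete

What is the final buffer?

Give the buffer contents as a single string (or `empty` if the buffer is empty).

After op 1 (move_left): buffer="oxczvzhu" (len 8), cursors c1@0 c2@5, authorship ........
After op 2 (delete): buffer="oxczzhu" (len 7), cursors c1@0 c2@4, authorship .......
After op 3 (insert('i')): buffer="ioxczizhu" (len 9), cursors c1@1 c2@6, authorship 1....2...
After op 4 (add_cursor(1)): buffer="ioxczizhu" (len 9), cursors c1@1 c3@1 c2@6, authorship 1....2...
After op 5 (move_left): buffer="ioxczizhu" (len 9), cursors c1@0 c3@0 c2@5, authorship 1....2...
After op 6 (insert('z')): buffer="zzioxczzizhu" (len 12), cursors c1@2 c3@2 c2@8, authorship 131....22...
After op 7 (delete): buffer="ioxczizhu" (len 9), cursors c1@0 c3@0 c2@5, authorship 1....2...

Answer: ioxczizhu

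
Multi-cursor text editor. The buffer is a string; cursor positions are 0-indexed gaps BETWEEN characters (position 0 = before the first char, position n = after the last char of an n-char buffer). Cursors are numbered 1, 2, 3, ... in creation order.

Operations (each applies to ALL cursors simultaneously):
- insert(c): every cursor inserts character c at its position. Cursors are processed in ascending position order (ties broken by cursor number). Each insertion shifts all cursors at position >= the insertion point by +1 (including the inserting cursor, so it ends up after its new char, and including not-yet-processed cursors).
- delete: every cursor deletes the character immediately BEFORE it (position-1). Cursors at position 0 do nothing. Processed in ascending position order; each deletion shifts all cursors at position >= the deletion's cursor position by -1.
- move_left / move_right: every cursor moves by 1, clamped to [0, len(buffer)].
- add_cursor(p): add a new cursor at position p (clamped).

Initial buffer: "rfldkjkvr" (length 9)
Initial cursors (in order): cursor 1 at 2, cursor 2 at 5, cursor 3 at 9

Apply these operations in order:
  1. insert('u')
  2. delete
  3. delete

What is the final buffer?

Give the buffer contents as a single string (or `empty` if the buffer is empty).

Answer: rldjkv

Derivation:
After op 1 (insert('u')): buffer="rfuldkujkvru" (len 12), cursors c1@3 c2@7 c3@12, authorship ..1...2....3
After op 2 (delete): buffer="rfldkjkvr" (len 9), cursors c1@2 c2@5 c3@9, authorship .........
After op 3 (delete): buffer="rldjkv" (len 6), cursors c1@1 c2@3 c3@6, authorship ......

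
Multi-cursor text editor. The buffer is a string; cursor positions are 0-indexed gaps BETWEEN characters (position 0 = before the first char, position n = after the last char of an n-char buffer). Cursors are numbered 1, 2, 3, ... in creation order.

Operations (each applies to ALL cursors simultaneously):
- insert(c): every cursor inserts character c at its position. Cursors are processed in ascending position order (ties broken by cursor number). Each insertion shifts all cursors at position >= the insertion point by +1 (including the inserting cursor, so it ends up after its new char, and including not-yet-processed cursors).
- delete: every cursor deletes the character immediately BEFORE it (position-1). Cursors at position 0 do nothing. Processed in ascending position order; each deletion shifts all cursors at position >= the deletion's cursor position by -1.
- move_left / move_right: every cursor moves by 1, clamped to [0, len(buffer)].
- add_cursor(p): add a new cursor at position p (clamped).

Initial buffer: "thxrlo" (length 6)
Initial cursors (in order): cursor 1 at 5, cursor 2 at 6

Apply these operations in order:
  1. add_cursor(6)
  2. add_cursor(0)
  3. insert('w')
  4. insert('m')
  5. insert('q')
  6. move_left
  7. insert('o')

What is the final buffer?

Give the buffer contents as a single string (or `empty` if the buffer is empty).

After op 1 (add_cursor(6)): buffer="thxrlo" (len 6), cursors c1@5 c2@6 c3@6, authorship ......
After op 2 (add_cursor(0)): buffer="thxrlo" (len 6), cursors c4@0 c1@5 c2@6 c3@6, authorship ......
After op 3 (insert('w')): buffer="wthxrlwoww" (len 10), cursors c4@1 c1@7 c2@10 c3@10, authorship 4.....1.23
After op 4 (insert('m')): buffer="wmthxrlwmowwmm" (len 14), cursors c4@2 c1@9 c2@14 c3@14, authorship 44.....11.2323
After op 5 (insert('q')): buffer="wmqthxrlwmqowwmmqq" (len 18), cursors c4@3 c1@11 c2@18 c3@18, authorship 444.....111.232323
After op 6 (move_left): buffer="wmqthxrlwmqowwmmqq" (len 18), cursors c4@2 c1@10 c2@17 c3@17, authorship 444.....111.232323
After op 7 (insert('o')): buffer="wmoqthxrlwmoqowwmmqooq" (len 22), cursors c4@3 c1@12 c2@21 c3@21, authorship 4444.....1111.23232233

Answer: wmoqthxrlwmoqowwmmqooq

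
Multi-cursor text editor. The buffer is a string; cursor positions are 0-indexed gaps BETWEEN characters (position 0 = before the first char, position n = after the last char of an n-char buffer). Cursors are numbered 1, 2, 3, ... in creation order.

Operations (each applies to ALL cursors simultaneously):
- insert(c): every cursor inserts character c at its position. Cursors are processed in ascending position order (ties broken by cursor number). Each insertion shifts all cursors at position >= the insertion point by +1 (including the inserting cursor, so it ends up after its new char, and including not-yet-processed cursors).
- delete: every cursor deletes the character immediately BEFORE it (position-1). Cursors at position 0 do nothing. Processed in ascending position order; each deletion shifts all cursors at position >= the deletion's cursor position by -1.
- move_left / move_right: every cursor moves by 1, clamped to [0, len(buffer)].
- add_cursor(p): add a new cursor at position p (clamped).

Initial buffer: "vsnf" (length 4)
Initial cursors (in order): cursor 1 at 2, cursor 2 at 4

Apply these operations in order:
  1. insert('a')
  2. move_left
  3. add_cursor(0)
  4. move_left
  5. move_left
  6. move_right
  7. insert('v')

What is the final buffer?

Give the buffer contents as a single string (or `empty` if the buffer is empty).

After op 1 (insert('a')): buffer="vsanfa" (len 6), cursors c1@3 c2@6, authorship ..1..2
After op 2 (move_left): buffer="vsanfa" (len 6), cursors c1@2 c2@5, authorship ..1..2
After op 3 (add_cursor(0)): buffer="vsanfa" (len 6), cursors c3@0 c1@2 c2@5, authorship ..1..2
After op 4 (move_left): buffer="vsanfa" (len 6), cursors c3@0 c1@1 c2@4, authorship ..1..2
After op 5 (move_left): buffer="vsanfa" (len 6), cursors c1@0 c3@0 c2@3, authorship ..1..2
After op 6 (move_right): buffer="vsanfa" (len 6), cursors c1@1 c3@1 c2@4, authorship ..1..2
After op 7 (insert('v')): buffer="vvvsanvfa" (len 9), cursors c1@3 c3@3 c2@7, authorship .13.1.2.2

Answer: vvvsanvfa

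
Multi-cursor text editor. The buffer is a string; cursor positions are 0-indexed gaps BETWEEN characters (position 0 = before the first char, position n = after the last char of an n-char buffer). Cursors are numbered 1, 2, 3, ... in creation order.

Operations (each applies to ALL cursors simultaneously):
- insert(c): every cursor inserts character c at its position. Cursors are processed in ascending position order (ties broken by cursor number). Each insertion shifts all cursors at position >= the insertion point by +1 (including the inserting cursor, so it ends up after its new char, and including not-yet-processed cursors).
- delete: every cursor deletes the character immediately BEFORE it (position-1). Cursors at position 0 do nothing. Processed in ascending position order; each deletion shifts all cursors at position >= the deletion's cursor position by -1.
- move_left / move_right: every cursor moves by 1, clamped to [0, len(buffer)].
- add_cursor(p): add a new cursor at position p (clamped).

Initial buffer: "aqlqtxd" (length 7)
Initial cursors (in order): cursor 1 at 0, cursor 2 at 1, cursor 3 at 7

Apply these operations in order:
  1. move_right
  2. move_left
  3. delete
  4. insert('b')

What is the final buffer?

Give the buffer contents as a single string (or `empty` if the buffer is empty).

After op 1 (move_right): buffer="aqlqtxd" (len 7), cursors c1@1 c2@2 c3@7, authorship .......
After op 2 (move_left): buffer="aqlqtxd" (len 7), cursors c1@0 c2@1 c3@6, authorship .......
After op 3 (delete): buffer="qlqtd" (len 5), cursors c1@0 c2@0 c3@4, authorship .....
After op 4 (insert('b')): buffer="bbqlqtbd" (len 8), cursors c1@2 c2@2 c3@7, authorship 12....3.

Answer: bbqlqtbd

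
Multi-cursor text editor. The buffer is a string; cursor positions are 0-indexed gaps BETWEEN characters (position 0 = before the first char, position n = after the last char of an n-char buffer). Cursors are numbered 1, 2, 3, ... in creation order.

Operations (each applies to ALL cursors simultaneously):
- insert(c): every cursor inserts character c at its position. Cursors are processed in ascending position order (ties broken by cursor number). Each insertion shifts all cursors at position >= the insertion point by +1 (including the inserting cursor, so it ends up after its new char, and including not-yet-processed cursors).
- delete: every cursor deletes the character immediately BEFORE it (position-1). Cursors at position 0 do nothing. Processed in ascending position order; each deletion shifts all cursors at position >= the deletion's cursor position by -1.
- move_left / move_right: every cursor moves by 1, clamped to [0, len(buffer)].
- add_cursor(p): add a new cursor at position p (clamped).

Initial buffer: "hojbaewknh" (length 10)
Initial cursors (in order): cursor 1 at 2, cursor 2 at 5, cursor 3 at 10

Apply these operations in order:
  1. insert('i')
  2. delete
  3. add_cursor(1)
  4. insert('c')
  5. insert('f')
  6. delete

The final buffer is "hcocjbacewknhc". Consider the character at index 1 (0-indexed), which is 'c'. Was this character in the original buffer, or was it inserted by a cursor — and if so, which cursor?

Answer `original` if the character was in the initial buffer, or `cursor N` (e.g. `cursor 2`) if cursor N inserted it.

Answer: cursor 4

Derivation:
After op 1 (insert('i')): buffer="hoijbaiewknhi" (len 13), cursors c1@3 c2@7 c3@13, authorship ..1...2.....3
After op 2 (delete): buffer="hojbaewknh" (len 10), cursors c1@2 c2@5 c3@10, authorship ..........
After op 3 (add_cursor(1)): buffer="hojbaewknh" (len 10), cursors c4@1 c1@2 c2@5 c3@10, authorship ..........
After op 4 (insert('c')): buffer="hcocjbacewknhc" (len 14), cursors c4@2 c1@4 c2@8 c3@14, authorship .4.1...2.....3
After op 5 (insert('f')): buffer="hcfocfjbacfewknhcf" (len 18), cursors c4@3 c1@6 c2@11 c3@18, authorship .44.11...22.....33
After op 6 (delete): buffer="hcocjbacewknhc" (len 14), cursors c4@2 c1@4 c2@8 c3@14, authorship .4.1...2.....3
Authorship (.=original, N=cursor N): . 4 . 1 . . . 2 . . . . . 3
Index 1: author = 4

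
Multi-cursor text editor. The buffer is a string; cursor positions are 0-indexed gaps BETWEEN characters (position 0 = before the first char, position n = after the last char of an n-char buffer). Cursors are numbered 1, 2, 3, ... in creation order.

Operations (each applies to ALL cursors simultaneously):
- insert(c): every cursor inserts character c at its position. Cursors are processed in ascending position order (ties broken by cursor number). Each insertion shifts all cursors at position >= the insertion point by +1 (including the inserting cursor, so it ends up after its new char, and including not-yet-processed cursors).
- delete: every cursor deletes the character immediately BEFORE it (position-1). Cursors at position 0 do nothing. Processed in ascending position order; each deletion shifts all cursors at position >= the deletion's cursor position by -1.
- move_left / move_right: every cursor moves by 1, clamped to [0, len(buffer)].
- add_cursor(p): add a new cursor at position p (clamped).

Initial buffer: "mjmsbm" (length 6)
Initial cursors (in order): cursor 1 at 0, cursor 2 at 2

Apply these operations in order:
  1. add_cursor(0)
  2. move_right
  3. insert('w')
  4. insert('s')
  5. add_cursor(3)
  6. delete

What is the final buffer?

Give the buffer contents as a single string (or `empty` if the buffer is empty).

After op 1 (add_cursor(0)): buffer="mjmsbm" (len 6), cursors c1@0 c3@0 c2@2, authorship ......
After op 2 (move_right): buffer="mjmsbm" (len 6), cursors c1@1 c3@1 c2@3, authorship ......
After op 3 (insert('w')): buffer="mwwjmwsbm" (len 9), cursors c1@3 c3@3 c2@6, authorship .13..2...
After op 4 (insert('s')): buffer="mwwssjmwssbm" (len 12), cursors c1@5 c3@5 c2@9, authorship .1313..22...
After op 5 (add_cursor(3)): buffer="mwwssjmwssbm" (len 12), cursors c4@3 c1@5 c3@5 c2@9, authorship .1313..22...
After op 6 (delete): buffer="mwjmwsbm" (len 8), cursors c1@2 c3@2 c4@2 c2@5, authorship .1..2...

Answer: mwjmwsbm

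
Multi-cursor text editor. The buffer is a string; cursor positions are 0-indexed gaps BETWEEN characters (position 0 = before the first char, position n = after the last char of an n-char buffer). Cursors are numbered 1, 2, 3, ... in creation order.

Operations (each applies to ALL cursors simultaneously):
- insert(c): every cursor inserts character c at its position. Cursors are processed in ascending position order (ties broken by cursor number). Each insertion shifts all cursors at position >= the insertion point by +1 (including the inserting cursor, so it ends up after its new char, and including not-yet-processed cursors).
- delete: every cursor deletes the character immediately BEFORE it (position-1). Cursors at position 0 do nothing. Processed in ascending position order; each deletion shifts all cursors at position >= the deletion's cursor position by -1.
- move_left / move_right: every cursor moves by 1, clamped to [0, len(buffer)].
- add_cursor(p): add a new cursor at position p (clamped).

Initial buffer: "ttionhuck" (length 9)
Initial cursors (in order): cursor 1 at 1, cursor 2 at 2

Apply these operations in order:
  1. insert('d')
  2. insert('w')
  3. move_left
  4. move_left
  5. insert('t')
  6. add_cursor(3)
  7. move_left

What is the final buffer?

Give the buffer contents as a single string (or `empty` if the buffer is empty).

After op 1 (insert('d')): buffer="tdtdionhuck" (len 11), cursors c1@2 c2@4, authorship .1.2.......
After op 2 (insert('w')): buffer="tdwtdwionhuck" (len 13), cursors c1@3 c2@6, authorship .11.22.......
After op 3 (move_left): buffer="tdwtdwionhuck" (len 13), cursors c1@2 c2@5, authorship .11.22.......
After op 4 (move_left): buffer="tdwtdwionhuck" (len 13), cursors c1@1 c2@4, authorship .11.22.......
After op 5 (insert('t')): buffer="ttdwttdwionhuck" (len 15), cursors c1@2 c2@6, authorship .111.222.......
After op 6 (add_cursor(3)): buffer="ttdwttdwionhuck" (len 15), cursors c1@2 c3@3 c2@6, authorship .111.222.......
After op 7 (move_left): buffer="ttdwttdwionhuck" (len 15), cursors c1@1 c3@2 c2@5, authorship .111.222.......

Answer: ttdwttdwionhuck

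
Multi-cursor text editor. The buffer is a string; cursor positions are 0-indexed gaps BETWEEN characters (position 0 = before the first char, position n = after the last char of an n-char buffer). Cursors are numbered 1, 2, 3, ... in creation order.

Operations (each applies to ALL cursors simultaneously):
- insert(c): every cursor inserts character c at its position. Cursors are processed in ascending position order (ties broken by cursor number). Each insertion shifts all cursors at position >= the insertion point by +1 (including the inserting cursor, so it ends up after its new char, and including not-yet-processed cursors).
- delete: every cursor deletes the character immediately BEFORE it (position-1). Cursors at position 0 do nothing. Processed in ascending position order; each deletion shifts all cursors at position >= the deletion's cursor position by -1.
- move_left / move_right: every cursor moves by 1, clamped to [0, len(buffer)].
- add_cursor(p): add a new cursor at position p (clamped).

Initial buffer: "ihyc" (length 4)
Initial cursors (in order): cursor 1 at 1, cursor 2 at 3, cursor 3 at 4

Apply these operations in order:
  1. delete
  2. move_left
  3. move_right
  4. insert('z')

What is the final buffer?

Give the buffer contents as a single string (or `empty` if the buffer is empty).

Answer: hzzz

Derivation:
After op 1 (delete): buffer="h" (len 1), cursors c1@0 c2@1 c3@1, authorship .
After op 2 (move_left): buffer="h" (len 1), cursors c1@0 c2@0 c3@0, authorship .
After op 3 (move_right): buffer="h" (len 1), cursors c1@1 c2@1 c3@1, authorship .
After op 4 (insert('z')): buffer="hzzz" (len 4), cursors c1@4 c2@4 c3@4, authorship .123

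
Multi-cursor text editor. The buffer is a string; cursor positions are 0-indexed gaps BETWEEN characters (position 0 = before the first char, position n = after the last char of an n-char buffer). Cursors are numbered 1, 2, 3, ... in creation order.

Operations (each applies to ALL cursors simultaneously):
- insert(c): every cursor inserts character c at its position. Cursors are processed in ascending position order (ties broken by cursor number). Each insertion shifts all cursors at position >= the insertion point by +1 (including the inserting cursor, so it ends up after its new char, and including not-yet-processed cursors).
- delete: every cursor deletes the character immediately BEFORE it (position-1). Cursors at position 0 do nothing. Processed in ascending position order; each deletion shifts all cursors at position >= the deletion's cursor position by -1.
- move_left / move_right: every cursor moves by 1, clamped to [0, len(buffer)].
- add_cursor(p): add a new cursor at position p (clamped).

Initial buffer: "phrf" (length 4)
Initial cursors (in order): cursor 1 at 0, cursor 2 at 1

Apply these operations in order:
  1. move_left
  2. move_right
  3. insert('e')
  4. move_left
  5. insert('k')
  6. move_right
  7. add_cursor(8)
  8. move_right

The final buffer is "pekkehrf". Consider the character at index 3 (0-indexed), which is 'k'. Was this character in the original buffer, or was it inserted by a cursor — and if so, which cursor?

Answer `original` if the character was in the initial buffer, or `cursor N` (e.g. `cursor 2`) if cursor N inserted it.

After op 1 (move_left): buffer="phrf" (len 4), cursors c1@0 c2@0, authorship ....
After op 2 (move_right): buffer="phrf" (len 4), cursors c1@1 c2@1, authorship ....
After op 3 (insert('e')): buffer="peehrf" (len 6), cursors c1@3 c2@3, authorship .12...
After op 4 (move_left): buffer="peehrf" (len 6), cursors c1@2 c2@2, authorship .12...
After op 5 (insert('k')): buffer="pekkehrf" (len 8), cursors c1@4 c2@4, authorship .1122...
After op 6 (move_right): buffer="pekkehrf" (len 8), cursors c1@5 c2@5, authorship .1122...
After op 7 (add_cursor(8)): buffer="pekkehrf" (len 8), cursors c1@5 c2@5 c3@8, authorship .1122...
After op 8 (move_right): buffer="pekkehrf" (len 8), cursors c1@6 c2@6 c3@8, authorship .1122...
Authorship (.=original, N=cursor N): . 1 1 2 2 . . .
Index 3: author = 2

Answer: cursor 2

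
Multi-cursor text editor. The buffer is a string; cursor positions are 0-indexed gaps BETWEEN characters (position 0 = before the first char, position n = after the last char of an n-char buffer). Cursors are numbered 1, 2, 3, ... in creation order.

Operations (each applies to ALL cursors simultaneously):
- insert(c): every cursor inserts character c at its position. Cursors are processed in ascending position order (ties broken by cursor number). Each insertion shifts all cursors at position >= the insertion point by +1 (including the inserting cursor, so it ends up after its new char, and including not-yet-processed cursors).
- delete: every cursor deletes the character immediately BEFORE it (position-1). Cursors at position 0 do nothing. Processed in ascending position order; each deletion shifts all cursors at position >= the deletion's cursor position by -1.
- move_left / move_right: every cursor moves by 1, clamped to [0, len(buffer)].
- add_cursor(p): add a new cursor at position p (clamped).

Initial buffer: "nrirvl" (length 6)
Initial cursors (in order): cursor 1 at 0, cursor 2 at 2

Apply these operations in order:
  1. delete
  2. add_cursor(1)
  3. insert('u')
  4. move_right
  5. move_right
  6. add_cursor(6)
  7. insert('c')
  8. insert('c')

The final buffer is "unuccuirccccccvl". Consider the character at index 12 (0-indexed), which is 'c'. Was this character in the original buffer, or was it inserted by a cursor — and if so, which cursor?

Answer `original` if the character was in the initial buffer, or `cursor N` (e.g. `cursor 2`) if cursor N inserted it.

Answer: cursor 3

Derivation:
After op 1 (delete): buffer="nirvl" (len 5), cursors c1@0 c2@1, authorship .....
After op 2 (add_cursor(1)): buffer="nirvl" (len 5), cursors c1@0 c2@1 c3@1, authorship .....
After op 3 (insert('u')): buffer="unuuirvl" (len 8), cursors c1@1 c2@4 c3@4, authorship 1.23....
After op 4 (move_right): buffer="unuuirvl" (len 8), cursors c1@2 c2@5 c3@5, authorship 1.23....
After op 5 (move_right): buffer="unuuirvl" (len 8), cursors c1@3 c2@6 c3@6, authorship 1.23....
After op 6 (add_cursor(6)): buffer="unuuirvl" (len 8), cursors c1@3 c2@6 c3@6 c4@6, authorship 1.23....
After op 7 (insert('c')): buffer="unucuircccvl" (len 12), cursors c1@4 c2@10 c3@10 c4@10, authorship 1.213..234..
After op 8 (insert('c')): buffer="unuccuirccccccvl" (len 16), cursors c1@5 c2@14 c3@14 c4@14, authorship 1.2113..234234..
Authorship (.=original, N=cursor N): 1 . 2 1 1 3 . . 2 3 4 2 3 4 . .
Index 12: author = 3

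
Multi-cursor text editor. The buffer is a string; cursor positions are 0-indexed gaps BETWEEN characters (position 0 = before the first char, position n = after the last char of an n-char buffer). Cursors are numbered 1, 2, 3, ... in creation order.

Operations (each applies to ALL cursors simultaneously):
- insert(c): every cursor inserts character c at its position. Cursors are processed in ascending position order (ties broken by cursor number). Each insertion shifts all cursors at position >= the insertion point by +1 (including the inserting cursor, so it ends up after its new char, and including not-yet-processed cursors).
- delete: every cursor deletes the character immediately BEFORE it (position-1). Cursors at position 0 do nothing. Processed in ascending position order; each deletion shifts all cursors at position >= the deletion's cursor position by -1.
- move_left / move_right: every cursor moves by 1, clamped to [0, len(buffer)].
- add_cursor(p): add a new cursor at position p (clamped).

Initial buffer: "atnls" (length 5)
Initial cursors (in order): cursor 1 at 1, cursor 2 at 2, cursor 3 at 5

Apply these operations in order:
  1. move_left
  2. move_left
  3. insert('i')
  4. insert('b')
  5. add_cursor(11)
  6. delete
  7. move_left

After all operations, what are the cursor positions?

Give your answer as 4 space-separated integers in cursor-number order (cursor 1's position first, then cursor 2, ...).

Answer: 1 1 5 6

Derivation:
After op 1 (move_left): buffer="atnls" (len 5), cursors c1@0 c2@1 c3@4, authorship .....
After op 2 (move_left): buffer="atnls" (len 5), cursors c1@0 c2@0 c3@3, authorship .....
After op 3 (insert('i')): buffer="iiatnils" (len 8), cursors c1@2 c2@2 c3@6, authorship 12...3..
After op 4 (insert('b')): buffer="iibbatnibls" (len 11), cursors c1@4 c2@4 c3@9, authorship 1212...33..
After op 5 (add_cursor(11)): buffer="iibbatnibls" (len 11), cursors c1@4 c2@4 c3@9 c4@11, authorship 1212...33..
After op 6 (delete): buffer="iiatnil" (len 7), cursors c1@2 c2@2 c3@6 c4@7, authorship 12...3.
After op 7 (move_left): buffer="iiatnil" (len 7), cursors c1@1 c2@1 c3@5 c4@6, authorship 12...3.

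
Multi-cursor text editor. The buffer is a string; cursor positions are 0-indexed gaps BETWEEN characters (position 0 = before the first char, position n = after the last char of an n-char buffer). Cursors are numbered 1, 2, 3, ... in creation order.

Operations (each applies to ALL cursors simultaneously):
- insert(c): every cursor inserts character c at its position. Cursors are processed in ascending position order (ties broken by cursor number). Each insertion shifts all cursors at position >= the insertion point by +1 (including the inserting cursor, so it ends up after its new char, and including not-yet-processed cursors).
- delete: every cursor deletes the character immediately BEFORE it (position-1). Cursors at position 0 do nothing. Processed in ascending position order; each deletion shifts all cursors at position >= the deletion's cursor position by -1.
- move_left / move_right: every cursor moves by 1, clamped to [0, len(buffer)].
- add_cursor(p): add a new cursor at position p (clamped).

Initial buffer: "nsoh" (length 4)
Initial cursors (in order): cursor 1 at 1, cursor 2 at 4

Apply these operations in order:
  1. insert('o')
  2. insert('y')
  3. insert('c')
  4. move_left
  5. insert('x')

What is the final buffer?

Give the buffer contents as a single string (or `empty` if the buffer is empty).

Answer: noyxcsohoyxc

Derivation:
After op 1 (insert('o')): buffer="nosoho" (len 6), cursors c1@2 c2@6, authorship .1...2
After op 2 (insert('y')): buffer="noysohoy" (len 8), cursors c1@3 c2@8, authorship .11...22
After op 3 (insert('c')): buffer="noycsohoyc" (len 10), cursors c1@4 c2@10, authorship .111...222
After op 4 (move_left): buffer="noycsohoyc" (len 10), cursors c1@3 c2@9, authorship .111...222
After op 5 (insert('x')): buffer="noyxcsohoyxc" (len 12), cursors c1@4 c2@11, authorship .1111...2222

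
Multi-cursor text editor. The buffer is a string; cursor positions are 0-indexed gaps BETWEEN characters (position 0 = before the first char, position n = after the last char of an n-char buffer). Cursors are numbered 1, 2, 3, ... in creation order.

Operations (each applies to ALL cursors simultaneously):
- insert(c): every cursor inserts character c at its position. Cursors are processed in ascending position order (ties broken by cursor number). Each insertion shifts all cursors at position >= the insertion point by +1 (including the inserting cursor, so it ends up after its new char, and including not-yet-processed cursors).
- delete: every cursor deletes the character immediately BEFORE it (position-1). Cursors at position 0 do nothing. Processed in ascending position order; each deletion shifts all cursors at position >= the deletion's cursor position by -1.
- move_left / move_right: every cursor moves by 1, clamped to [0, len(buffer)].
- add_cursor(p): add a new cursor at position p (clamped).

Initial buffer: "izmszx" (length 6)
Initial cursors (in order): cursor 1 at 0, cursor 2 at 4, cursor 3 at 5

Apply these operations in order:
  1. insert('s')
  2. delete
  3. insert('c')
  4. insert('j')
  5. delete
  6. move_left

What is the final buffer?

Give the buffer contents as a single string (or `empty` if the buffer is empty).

After op 1 (insert('s')): buffer="sizmsszsx" (len 9), cursors c1@1 c2@6 c3@8, authorship 1....2.3.
After op 2 (delete): buffer="izmszx" (len 6), cursors c1@0 c2@4 c3@5, authorship ......
After op 3 (insert('c')): buffer="cizmsczcx" (len 9), cursors c1@1 c2@6 c3@8, authorship 1....2.3.
After op 4 (insert('j')): buffer="cjizmscjzcjx" (len 12), cursors c1@2 c2@8 c3@11, authorship 11....22.33.
After op 5 (delete): buffer="cizmsczcx" (len 9), cursors c1@1 c2@6 c3@8, authorship 1....2.3.
After op 6 (move_left): buffer="cizmsczcx" (len 9), cursors c1@0 c2@5 c3@7, authorship 1....2.3.

Answer: cizmsczcx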